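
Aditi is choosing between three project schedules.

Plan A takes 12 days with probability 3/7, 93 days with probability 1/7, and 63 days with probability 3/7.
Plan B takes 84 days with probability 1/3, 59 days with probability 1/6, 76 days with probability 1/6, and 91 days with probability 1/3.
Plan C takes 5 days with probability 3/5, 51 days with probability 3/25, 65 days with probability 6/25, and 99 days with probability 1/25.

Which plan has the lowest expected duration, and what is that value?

Plan A = 3/7 × 12 + 1/7 × 93 + 3/7 × 63 = 5.1429 + 13.2857 + 27 = 45.4286
Plan B = 1/3 × 84 + 1/6 × 59 + 1/6 × 76 + 1/3 × 91 = 28 + 9.8333 + 12.6667 + 30.3333 = 80.8333
Plan C = 3/5 × 5 + 3/25 × 51 + 6/25 × 65 + 1/25 × 99 = 3 + 6.12 + 15.6 + 3.96 = 28.68

Plan C (28.68 days)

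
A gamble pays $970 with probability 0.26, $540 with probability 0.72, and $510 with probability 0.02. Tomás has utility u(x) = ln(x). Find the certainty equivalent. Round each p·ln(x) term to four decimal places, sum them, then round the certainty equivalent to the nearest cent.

$628.10

E[u] = 0.26·ln(970) + 0.72·ln(540) + 0.02·ln(510) = 1.7881 + 4.5299 + 0.1247 = 6.4427
CE = e^6.4427 ≈ 628.10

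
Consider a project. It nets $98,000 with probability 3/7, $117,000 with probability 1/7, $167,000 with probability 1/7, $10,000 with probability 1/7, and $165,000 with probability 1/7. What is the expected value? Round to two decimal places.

$107,571.43

EV = 3/7 × 98000 + 1/7 × 117000 + 1/7 × 167000 + 1/7 × 10000 + 1/7 × 165000 = 42000 + 16714.2857 + 23857.1429 + 1428.5714 + 23571.4286 = 107571.4286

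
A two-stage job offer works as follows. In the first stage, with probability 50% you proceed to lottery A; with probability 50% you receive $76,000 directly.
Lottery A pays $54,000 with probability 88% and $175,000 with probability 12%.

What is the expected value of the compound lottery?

$72,260

EV(A) = 0.88 × 54000 + 0.12 × 175000 = 47520 + 21000 = 68520
Branch B: 76000 (certain)
Overall = 0.5 × 68520 + 0.5 × 76000 = 34260 + 38000 = 72260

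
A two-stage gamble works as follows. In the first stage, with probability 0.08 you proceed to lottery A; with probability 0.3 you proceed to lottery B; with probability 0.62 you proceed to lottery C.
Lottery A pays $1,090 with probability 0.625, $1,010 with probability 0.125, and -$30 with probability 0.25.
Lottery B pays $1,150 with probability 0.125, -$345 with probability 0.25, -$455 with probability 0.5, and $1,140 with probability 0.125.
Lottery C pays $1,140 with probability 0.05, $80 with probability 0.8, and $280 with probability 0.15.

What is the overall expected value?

EV(A) = 0.625 × 1090 + 0.125 × 1010 + 0.25 × (-30) = 681.25 + 126.25 − 7.5 = 800
EV(B) = 0.125 × 1150 + 0.25 × (-345) + 0.5 × (-455) + 0.125 × 1140 = 143.75 − 86.25 − 227.5 + 142.5 = -27.5
EV(C) = 0.05 × 1140 + 0.8 × 80 + 0.15 × 280 = 57 + 64 + 42 = 163
Overall = 0.08 × 800 + 0.3 × (-27.5) + 0.62 × 163 = 64 − 8.25 + 101.06 = 156.81

$156.81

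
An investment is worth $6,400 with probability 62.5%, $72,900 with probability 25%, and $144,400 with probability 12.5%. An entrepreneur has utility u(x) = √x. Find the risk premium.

$13,050

E[u] = 0.625·√6400 + 0.25·√72900 + 0.125·√144400 = 0.625·80 + 0.25·270 + 0.125·380 = 165
CE = (165)² = 27225
Risk premium = EV − CE = 40275 − 27225 = 13050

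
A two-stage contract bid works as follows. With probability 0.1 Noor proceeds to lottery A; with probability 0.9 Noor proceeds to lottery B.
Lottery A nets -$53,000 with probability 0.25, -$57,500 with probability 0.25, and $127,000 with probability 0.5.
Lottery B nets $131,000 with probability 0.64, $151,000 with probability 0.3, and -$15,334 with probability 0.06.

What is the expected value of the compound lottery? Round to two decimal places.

$118,985.46

EV(A) = 0.25 × (-53000) + 0.25 × (-57500) + 0.5 × 127000 = -13250 − 14375 + 63500 = 35875
EV(B) = 0.64 × 131000 + 0.3 × 151000 + 0.06 × (-15334) = 83840 + 45300 − 920.04 = 128219.96
Overall = 0.1 × 35875 + 0.9 × 128219.96 = 3587.5 + 115397.964 = 118985.464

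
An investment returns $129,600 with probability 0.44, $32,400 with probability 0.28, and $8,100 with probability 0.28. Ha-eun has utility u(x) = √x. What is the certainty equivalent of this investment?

$54,756

E[u] = 0.44·√129600 + 0.28·√32400 + 0.28·√8100 = 0.44·360 + 0.28·180 + 0.28·90 = 234
CE = (234)² = 54756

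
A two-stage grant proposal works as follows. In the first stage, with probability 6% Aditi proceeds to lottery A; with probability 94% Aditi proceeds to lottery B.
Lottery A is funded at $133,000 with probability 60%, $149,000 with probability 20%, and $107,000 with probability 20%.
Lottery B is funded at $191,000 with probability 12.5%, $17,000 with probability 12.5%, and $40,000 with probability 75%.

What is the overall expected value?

$60,500

EV(A) = 0.6 × 133000 + 0.2 × 149000 + 0.2 × 107000 = 79800 + 29800 + 21400 = 131000
EV(B) = 0.125 × 191000 + 0.125 × 17000 + 0.75 × 40000 = 23875 + 2125 + 30000 = 56000
Overall = 0.06 × 131000 + 0.94 × 56000 = 7860 + 52640 = 60500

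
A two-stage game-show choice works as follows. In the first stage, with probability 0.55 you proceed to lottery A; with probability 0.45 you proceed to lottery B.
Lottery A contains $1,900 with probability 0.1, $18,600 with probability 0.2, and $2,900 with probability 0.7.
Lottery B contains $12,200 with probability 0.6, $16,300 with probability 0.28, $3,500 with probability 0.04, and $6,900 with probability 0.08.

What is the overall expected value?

EV(A) = 0.1 × 1900 + 0.2 × 18600 + 0.7 × 2900 = 190 + 3720 + 2030 = 5940
EV(B) = 0.6 × 12200 + 0.28 × 16300 + 0.04 × 3500 + 0.08 × 6900 = 7320 + 4564 + 140 + 552 = 12576
Overall = 0.55 × 5940 + 0.45 × 12576 = 3267 + 5659.2 = 8926.2

$8,926.20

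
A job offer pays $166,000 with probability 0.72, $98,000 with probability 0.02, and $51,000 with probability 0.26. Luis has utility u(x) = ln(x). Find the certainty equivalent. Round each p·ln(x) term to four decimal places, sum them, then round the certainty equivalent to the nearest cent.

$120,861.43

E[u] = 0.72·ln(166000) + 0.02·ln(98000) + 0.26·ln(51000) = 8.6542 + 0.2299 + 2.8183 = 11.7024
CE = e^11.7024 ≈ 120861.43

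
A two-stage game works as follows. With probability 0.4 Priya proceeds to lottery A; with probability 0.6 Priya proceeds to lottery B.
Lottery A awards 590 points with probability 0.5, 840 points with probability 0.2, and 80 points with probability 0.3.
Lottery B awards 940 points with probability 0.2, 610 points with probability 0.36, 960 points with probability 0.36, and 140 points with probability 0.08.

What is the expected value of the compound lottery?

EV(A) = 0.5 × 590 + 0.2 × 840 + 0.3 × 80 = 295 + 168 + 24 = 487
EV(B) = 0.2 × 940 + 0.36 × 610 + 0.36 × 960 + 0.08 × 140 = 188 + 219.6 + 345.6 + 11.2 = 764.4
Overall = 0.4 × 487 + 0.6 × 764.4 = 194.8 + 458.64 = 653.44

653.44 points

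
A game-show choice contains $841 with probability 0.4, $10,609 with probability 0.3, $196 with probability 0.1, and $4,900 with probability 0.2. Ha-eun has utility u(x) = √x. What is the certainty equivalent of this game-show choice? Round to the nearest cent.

$3,352.41

E[u] = 0.4·√841 + 0.3·√10609 + 0.1·√196 + 0.2·√4900 = 0.4·29 + 0.3·103 + 0.1·14 + 0.2·70 = 57.9
CE = (57.9)² = 3352.41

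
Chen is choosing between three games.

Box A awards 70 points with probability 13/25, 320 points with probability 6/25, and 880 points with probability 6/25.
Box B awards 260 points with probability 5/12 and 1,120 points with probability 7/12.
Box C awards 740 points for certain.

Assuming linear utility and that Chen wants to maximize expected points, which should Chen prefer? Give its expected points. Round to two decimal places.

Box B (761.67 points)

Box A = 13/25 × 70 + 6/25 × 320 + 6/25 × 880 = 36.4 + 76.8 + 211.2 = 324.4
Box B = 5/12 × 260 + 7/12 × 1120 = 108.3333 + 653.3333 = 761.6667
Box C: 740 (certain)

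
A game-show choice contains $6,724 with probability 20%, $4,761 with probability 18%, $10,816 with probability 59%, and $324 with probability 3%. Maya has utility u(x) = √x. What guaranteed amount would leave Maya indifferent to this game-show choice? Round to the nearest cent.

$8,230.12

E[u] = 0.2·√6724 + 0.18·√4761 + 0.59·√10816 + 0.03·√324 = 0.2·82 + 0.18·69 + 0.59·104 + 0.03·18 = 90.72
CE = (90.72)² = 8230.1184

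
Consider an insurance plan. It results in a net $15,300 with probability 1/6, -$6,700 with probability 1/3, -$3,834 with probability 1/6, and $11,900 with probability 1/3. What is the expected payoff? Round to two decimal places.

$3,644.33

EV = 1/6 × 15300 + 1/3 × (-6700) + 1/6 × (-3834) + 1/3 × 11900 = 2550 − 2233.3333 − 639 + 3966.6667 = 3644.3333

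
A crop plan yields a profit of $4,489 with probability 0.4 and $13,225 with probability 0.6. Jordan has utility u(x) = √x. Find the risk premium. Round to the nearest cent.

E[u] = 0.4·√4489 + 0.6·√13225 = 0.4·67 + 0.6·115 = 95.8
CE = (95.8)² = 9177.64
Risk premium = EV − CE = 9730.6 − 9177.64 = 552.96

$552.96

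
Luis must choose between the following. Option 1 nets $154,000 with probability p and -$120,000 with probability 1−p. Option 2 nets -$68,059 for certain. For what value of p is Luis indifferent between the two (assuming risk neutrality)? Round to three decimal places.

p·154000 + (1−p)·(-120000) = -68059
274000p − 120000 = -68059
p = (-68059 + 120000) / 274000

p = 0.190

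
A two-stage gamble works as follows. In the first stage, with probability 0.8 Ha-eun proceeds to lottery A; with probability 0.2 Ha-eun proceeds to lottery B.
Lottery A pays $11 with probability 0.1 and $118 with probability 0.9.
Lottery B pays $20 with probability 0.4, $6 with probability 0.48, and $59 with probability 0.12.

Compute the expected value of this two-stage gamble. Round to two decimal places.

EV(A) = 0.1 × 11 + 0.9 × 118 = 1.1 + 106.2 = 107.3
EV(B) = 0.4 × 20 + 0.48 × 6 + 0.12 × 59 = 8 + 2.88 + 7.08 = 17.96
Overall = 0.8 × 107.3 + 0.2 × 17.96 = 85.84 + 3.592 = 89.432

$89.43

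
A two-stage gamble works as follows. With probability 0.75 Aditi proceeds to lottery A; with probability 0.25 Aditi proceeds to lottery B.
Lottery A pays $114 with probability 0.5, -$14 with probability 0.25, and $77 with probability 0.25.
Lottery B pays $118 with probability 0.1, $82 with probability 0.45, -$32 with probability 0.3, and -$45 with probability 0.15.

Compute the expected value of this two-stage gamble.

EV(A) = 0.5 × 114 + 0.25 × (-14) + 0.25 × 77 = 57 − 3.5 + 19.25 = 72.75
EV(B) = 0.1 × 118 + 0.45 × 82 + 0.3 × (-32) + 0.15 × (-45) = 11.8 + 36.9 − 9.6 − 6.75 = 32.35
Overall = 0.75 × 72.75 + 0.25 × 32.35 = 54.5625 + 8.0875 = 62.65

$62.65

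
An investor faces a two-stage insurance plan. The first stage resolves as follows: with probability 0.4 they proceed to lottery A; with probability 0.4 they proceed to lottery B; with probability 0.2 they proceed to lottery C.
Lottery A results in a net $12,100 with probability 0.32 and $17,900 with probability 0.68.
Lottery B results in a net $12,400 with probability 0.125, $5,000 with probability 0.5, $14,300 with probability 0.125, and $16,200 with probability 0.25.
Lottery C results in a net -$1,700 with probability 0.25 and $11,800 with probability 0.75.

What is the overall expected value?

$12,057.60

EV(A) = 0.32 × 12100 + 0.68 × 17900 = 3872 + 12172 = 16044
EV(B) = 0.125 × 12400 + 0.5 × 5000 + 0.125 × 14300 + 0.25 × 16200 = 1550 + 2500 + 1787.5 + 4050 = 9887.5
EV(C) = 0.25 × (-1700) + 0.75 × 11800 = -425 + 8850 = 8425
Overall = 0.4 × 16044 + 0.4 × 9887.5 + 0.2 × 8425 = 6417.6 + 3955 + 1685 = 12057.6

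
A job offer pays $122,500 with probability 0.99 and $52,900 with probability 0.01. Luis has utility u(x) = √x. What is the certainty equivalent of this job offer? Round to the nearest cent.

E[u] = 0.99·√122500 + 0.01·√52900 = 0.99·350 + 0.01·230 = 348.8
CE = (348.8)² = 121661.44

$121,661.44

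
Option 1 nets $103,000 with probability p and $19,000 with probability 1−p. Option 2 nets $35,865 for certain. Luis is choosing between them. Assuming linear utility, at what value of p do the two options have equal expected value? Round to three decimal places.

p·103000 + (1−p)·19000 = 35865
84000p + 19000 = 35865
p = (35865 − 19000) / 84000

p = 0.201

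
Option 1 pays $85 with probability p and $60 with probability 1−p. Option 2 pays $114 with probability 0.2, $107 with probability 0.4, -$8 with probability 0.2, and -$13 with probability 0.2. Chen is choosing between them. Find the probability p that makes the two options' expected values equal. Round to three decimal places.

p = 0.056

EV(Option 2) = 0.2 × 114 + 0.4 × 107 + 0.2 × (-8) + 0.2 × (-13) = 22.8 + 42.8 − 1.6 − 2.6 = 61.4
p·85 + (1−p)·60 = 61.4
25p + 60 = 61.4
p = (61.4 − 60) / 25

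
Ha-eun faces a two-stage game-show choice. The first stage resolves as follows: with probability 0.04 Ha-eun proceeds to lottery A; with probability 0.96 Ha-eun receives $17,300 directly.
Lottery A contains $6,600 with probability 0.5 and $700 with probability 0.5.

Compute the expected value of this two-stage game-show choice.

EV(A) = 0.5 × 6600 + 0.5 × 700 = 3300 + 350 = 3650
Branch B: 17300 (certain)
Overall = 0.04 × 3650 + 0.96 × 17300 = 146 + 16608 = 16754

$16,754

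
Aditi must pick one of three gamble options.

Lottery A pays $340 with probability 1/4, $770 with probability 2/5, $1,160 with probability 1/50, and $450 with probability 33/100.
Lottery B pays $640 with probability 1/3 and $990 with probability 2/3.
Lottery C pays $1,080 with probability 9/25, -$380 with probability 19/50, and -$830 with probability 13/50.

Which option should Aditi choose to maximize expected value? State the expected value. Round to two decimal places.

Lottery B ($873.33)

Lottery A = 1/4 × 340 + 2/5 × 770 + 1/50 × 1160 + 33/100 × 450 = 85 + 308 + 23.2 + 148.5 = 564.7
Lottery B = 1/3 × 640 + 2/3 × 990 = 213.3333 + 660 = 873.3333
Lottery C = 9/25 × 1080 + 19/50 × (-380) + 13/50 × (-830) = 388.8 − 144.4 − 215.8 = 28.6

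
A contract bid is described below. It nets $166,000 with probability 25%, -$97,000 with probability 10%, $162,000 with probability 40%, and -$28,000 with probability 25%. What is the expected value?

$89,600

EV = 0.25 × 166000 + 0.1 × (-97000) + 0.4 × 162000 + 0.25 × (-28000) = 41500 − 9700 + 64800 − 7000 = 89600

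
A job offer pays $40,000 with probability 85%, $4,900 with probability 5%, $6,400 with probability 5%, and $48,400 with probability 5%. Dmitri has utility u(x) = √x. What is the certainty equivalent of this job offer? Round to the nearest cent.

E[u] = 0.85·√40000 + 0.05·√4900 + 0.05·√6400 + 0.05·√48400 = 0.85·200 + 0.05·70 + 0.05·80 + 0.05·220 = 188.5
CE = (188.5)² = 35532.25

$35,532.25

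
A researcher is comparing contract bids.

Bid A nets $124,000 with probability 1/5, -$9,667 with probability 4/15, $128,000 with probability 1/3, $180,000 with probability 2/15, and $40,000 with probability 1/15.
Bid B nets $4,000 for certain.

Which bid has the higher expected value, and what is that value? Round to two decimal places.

Bid A = 1/5 × 124000 + 4/15 × (-9667) + 1/3 × 128000 + 2/15 × 180000 + 1/15 × 40000 = 24800 − 2577.8667 + 42666.6667 + 24000 + 2666.6667 = 91555.4667
Bid B: 4000 (certain)

Bid A ($91,555.47)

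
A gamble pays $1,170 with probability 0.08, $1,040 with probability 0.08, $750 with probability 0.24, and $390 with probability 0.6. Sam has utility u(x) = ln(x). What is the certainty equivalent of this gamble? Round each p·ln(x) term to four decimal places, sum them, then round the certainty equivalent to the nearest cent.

E[u] = 0.08·ln(1170) + 0.08·ln(1040) + 0.24·ln(750) + 0.6·ln(390) = 0.5652 + 0.5558 + 1.5888 + 3.5797 = 6.2895
CE = e^6.2895 ≈ 538.88

$538.88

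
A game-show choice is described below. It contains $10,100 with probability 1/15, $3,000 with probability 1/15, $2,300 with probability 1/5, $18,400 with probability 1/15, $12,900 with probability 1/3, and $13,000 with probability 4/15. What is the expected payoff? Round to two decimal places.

EV = 1/15 × 10100 + 1/15 × 3000 + 1/5 × 2300 + 1/15 × 18400 + 1/3 × 12900 + 4/15 × 13000 = 673.3333 + 200 + 460 + 1226.6667 + 4300 + 3466.6667 = 10326.6667

$10,326.67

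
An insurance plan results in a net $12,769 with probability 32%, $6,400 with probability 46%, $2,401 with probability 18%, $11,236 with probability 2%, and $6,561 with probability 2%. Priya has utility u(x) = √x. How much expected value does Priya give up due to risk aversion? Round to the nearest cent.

$504.53

E[u] = 0.32·√12769 + 0.46·√6400 + 0.18·√2401 + 0.02·√11236 + 0.02·√6561 = 0.32·113 + 0.46·80 + 0.18·49 + 0.02·106 + 0.02·81 = 85.52
CE = (85.52)² = 7313.6704
Risk premium = EV − CE = 7818.2 − 7313.6704 = 504.5296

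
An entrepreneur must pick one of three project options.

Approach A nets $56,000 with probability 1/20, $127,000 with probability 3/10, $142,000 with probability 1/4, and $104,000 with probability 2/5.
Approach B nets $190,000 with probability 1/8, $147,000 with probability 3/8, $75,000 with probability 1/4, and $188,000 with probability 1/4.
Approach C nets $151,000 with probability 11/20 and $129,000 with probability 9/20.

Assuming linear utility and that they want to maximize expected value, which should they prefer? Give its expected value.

Approach A = 1/20 × 56000 + 3/10 × 127000 + 1/4 × 142000 + 2/5 × 104000 = 2800 + 38100 + 35500 + 41600 = 118000
Approach B = 1/8 × 190000 + 3/8 × 147000 + 1/4 × 75000 + 1/4 × 188000 = 23750 + 55125 + 18750 + 47000 = 144625
Approach C = 11/20 × 151000 + 9/20 × 129000 = 83050 + 58050 = 141100

Approach B ($144,625)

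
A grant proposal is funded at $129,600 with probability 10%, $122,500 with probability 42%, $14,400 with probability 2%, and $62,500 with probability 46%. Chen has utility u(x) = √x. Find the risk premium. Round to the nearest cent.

E[u] = 0.1·√129600 + 0.42·√122500 + 0.02·√14400 + 0.46·√62500 = 0.1·360 + 0.42·350 + 0.02·120 + 0.46·250 = 300.4
CE = (300.4)² = 90240.16
Risk premium = EV − CE = 93448 − 90240.16 = 3207.84

$3,207.84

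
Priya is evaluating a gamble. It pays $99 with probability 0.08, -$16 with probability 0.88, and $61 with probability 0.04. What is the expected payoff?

EV = 0.08 × 99 + 0.88 × (-16) + 0.04 × 61 = 7.92 − 14.08 + 2.44 = -3.72

-$3.72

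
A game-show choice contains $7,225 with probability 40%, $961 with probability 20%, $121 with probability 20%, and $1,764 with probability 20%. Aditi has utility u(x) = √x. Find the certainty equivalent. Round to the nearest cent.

$2,580.64

E[u] = 0.4·√7225 + 0.2·√961 + 0.2·√121 + 0.2·√1764 = 0.4·85 + 0.2·31 + 0.2·11 + 0.2·42 = 50.8
CE = (50.8)² = 2580.64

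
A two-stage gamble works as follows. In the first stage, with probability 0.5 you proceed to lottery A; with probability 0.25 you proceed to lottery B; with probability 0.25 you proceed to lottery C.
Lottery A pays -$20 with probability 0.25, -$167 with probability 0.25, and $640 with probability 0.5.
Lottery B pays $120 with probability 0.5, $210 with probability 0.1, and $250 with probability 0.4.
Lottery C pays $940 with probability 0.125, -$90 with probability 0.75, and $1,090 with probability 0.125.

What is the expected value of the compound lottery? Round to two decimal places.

EV(A) = 0.25 × (-20) + 0.25 × (-167) + 0.5 × 640 = -5 − 41.75 + 320 = 273.25
EV(B) = 0.5 × 120 + 0.1 × 210 + 0.4 × 250 = 60 + 21 + 100 = 181
EV(C) = 0.125 × 940 + 0.75 × (-90) + 0.125 × 1090 = 117.5 − 67.5 + 136.25 = 186.25
Overall = 0.5 × 273.25 + 0.25 × 181 + 0.25 × 186.25 = 136.625 + 45.25 + 46.5625 = 228.4375

$228.44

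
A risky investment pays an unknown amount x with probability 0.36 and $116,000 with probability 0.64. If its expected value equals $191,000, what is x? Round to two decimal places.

0.36·x + 0.64·116000 = 191000
0.36·x = 191000 − 74240 = 116760
x = 116760 / 0.36 = 324333.3333

x = $324,333.33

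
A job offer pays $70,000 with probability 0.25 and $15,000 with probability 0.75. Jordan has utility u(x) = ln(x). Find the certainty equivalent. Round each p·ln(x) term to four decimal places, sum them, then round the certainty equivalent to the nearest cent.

$22,048.50

E[u] = 0.25·ln(70000) + 0.75·ln(15000) = 2.7891 + 7.2119 = 10.0010
CE = e^10.0010 ≈ 22048.50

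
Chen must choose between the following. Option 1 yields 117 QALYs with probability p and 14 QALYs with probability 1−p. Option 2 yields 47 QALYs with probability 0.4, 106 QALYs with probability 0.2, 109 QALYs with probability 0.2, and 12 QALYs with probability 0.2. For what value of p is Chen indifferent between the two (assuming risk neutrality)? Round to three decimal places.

p = 0.487

EV(Option 2) = 0.4 × 47 + 0.2 × 106 + 0.2 × 109 + 0.2 × 12 = 18.8 + 21.2 + 21.8 + 2.4 = 64.2
p·117 + (1−p)·14 = 64.2
103p + 14 = 64.2
p = (64.2 − 14) / 103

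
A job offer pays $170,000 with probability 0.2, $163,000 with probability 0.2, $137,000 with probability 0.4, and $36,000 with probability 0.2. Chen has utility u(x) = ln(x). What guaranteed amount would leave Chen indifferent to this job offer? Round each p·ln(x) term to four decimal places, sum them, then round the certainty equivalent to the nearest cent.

E[u] = 0.2·ln(170000) + 0.2·ln(163000) + 0.4·ln(137000) + 0.2·ln(36000) = 2.4087 + 2.4003 + 4.7311 + 2.0983 = 11.6384
CE = e^11.6384 ≈ 113368.63

$113,368.63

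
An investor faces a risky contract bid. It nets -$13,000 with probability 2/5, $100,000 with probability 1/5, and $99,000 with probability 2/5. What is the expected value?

$54,400

EV = 2/5 × (-13000) + 1/5 × 100000 + 2/5 × 99000 = -5200 + 20000 + 39600 = 54400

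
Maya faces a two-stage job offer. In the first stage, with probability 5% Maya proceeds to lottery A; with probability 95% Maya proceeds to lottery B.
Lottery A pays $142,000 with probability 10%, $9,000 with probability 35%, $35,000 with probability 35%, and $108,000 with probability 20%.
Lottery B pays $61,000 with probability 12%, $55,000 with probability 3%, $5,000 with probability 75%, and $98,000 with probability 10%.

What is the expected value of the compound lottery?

EV(A) = 0.1 × 142000 + 0.35 × 9000 + 0.35 × 35000 + 0.2 × 108000 = 14200 + 3150 + 12250 + 21600 = 51200
EV(B) = 0.12 × 61000 + 0.03 × 55000 + 0.75 × 5000 + 0.1 × 98000 = 7320 + 1650 + 3750 + 9800 = 22520
Overall = 0.05 × 51200 + 0.95 × 22520 = 2560 + 21394 = 23954

$23,954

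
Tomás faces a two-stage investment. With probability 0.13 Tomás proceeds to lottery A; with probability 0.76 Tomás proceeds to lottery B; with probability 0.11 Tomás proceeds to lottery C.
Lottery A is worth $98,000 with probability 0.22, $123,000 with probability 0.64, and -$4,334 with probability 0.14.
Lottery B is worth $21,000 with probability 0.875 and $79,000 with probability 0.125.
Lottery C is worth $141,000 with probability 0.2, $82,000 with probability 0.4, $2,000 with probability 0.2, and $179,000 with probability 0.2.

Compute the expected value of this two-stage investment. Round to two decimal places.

EV(A) = 0.22 × 98000 + 0.64 × 123000 + 0.14 × (-4334) = 21560 + 78720 − 606.76 = 99673.24
EV(B) = 0.875 × 21000 + 0.125 × 79000 = 18375 + 9875 = 28250
EV(C) = 0.2 × 141000 + 0.4 × 82000 + 0.2 × 2000 + 0.2 × 179000 = 28200 + 32800 + 400 + 35800 = 97200
Overall = 0.13 × 99673.24 + 0.76 × 28250 + 0.11 × 97200 = 12957.5212 + 21470 + 10692 = 45119.5212

$45,119.52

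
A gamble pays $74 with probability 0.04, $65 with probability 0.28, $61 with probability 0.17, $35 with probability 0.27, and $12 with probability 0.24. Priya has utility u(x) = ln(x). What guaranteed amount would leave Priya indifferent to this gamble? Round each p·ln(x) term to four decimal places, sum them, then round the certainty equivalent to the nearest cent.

E[u] = 0.04·ln(74) + 0.28·ln(65) + 0.17·ln(61) + 0.27·ln(35) + 0.24·ln(12) = 0.1722 + 1.1688 + 0.6988 + 0.9599 + 0.5964 = 3.5961
CE = e^3.5961 ≈ 36.46

$36.46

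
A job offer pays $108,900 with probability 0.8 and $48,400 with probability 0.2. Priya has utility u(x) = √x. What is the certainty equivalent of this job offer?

E[u] = 0.8·√108900 + 0.2·√48400 = 0.8·330 + 0.2·220 = 308
CE = (308)² = 94864

$94,864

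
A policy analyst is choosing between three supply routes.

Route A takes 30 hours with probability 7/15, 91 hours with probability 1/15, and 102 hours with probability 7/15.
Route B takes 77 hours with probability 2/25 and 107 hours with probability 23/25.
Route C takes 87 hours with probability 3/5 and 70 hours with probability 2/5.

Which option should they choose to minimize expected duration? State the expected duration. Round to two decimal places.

Route A (67.67 hours)

Route A = 7/15 × 30 + 1/15 × 91 + 7/15 × 102 = 14 + 6.0667 + 47.6 = 67.6667
Route B = 2/25 × 77 + 23/25 × 107 = 6.16 + 98.44 = 104.6
Route C = 3/5 × 87 + 2/5 × 70 = 52.2 + 28 = 80.2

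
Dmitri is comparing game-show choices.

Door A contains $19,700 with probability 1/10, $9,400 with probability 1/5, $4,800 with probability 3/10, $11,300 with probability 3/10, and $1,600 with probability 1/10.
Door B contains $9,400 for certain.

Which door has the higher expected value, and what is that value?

Door B ($9,400)

Door A = 1/10 × 19700 + 1/5 × 9400 + 3/10 × 4800 + 3/10 × 11300 + 1/10 × 1600 = 1970 + 1880 + 1440 + 3390 + 160 = 8840
Door B: 9400 (certain)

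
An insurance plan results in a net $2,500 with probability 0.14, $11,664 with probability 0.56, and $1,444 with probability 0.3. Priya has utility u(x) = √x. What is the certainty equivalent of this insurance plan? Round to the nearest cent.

$6,222.05

E[u] = 0.14·√2500 + 0.56·√11664 + 0.3·√1444 = 0.14·50 + 0.56·108 + 0.3·38 = 78.88
CE = (78.88)² = 6222.0544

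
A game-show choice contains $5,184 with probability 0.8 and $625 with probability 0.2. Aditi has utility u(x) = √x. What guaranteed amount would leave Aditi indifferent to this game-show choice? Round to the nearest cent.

E[u] = 0.8·√5184 + 0.2·√625 = 0.8·72 + 0.2·25 = 62.6
CE = (62.6)² = 3918.76

$3,918.76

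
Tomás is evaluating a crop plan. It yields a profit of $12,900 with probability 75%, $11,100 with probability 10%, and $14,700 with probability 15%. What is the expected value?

$12,990

EV = 0.75 × 12900 + 0.1 × 11100 + 0.15 × 14700 = 9675 + 1110 + 2205 = 12990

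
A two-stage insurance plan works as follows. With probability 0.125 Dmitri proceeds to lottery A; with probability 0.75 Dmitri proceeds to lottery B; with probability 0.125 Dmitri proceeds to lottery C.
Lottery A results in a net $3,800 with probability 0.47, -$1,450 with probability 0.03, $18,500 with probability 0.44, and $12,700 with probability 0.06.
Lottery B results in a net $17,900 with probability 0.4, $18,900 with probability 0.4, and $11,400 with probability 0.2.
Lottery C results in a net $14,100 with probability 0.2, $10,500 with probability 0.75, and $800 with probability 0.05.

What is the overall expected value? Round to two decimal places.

EV(A) = 0.47 × 3800 + 0.03 × (-1450) + 0.44 × 18500 + 0.06 × 12700 = 1786 − 43.5 + 8140 + 762 = 10644.5
EV(B) = 0.4 × 17900 + 0.4 × 18900 + 0.2 × 11400 = 7160 + 7560 + 2280 = 17000
EV(C) = 0.2 × 14100 + 0.75 × 10500 + 0.05 × 800 = 2820 + 7875 + 40 = 10735
Overall = 0.125 × 10644.5 + 0.75 × 17000 + 0.125 × 10735 = 1330.5625 + 12750 + 1341.875 = 15422.4375

$15,422.44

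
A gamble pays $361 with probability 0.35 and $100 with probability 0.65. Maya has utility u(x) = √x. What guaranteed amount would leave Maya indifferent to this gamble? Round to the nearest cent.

E[u] = 0.35·√361 + 0.65·√100 = 0.35·19 + 0.65·10 = 13.15
CE = (13.15)² = 172.9225

$172.92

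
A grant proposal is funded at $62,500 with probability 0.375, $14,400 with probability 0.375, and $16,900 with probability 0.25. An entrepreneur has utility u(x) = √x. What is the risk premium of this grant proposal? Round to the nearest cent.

$3,735.94

E[u] = 0.375·√62500 + 0.375·√14400 + 0.25·√16900 = 0.375·250 + 0.375·120 + 0.25·130 = 171.25
CE = (171.25)² = 29326.5625
Risk premium = EV − CE = 33062.5 − 29326.5625 = 3735.9375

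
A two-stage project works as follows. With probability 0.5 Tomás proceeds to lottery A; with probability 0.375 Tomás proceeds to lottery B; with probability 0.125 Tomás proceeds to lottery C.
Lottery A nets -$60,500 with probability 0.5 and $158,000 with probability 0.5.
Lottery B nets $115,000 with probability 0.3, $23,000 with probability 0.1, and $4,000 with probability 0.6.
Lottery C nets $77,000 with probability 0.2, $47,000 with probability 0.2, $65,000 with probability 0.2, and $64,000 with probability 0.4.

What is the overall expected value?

EV(A) = 0.5 × (-60500) + 0.5 × 158000 = -30250 + 79000 = 48750
EV(B) = 0.3 × 115000 + 0.1 × 23000 + 0.6 × 4000 = 34500 + 2300 + 2400 = 39200
EV(C) = 0.2 × 77000 + 0.2 × 47000 + 0.2 × 65000 + 0.4 × 64000 = 15400 + 9400 + 13000 + 25600 = 63400
Overall = 0.5 × 48750 + 0.375 × 39200 + 0.125 × 63400 = 24375 + 14700 + 7925 = 47000

$47,000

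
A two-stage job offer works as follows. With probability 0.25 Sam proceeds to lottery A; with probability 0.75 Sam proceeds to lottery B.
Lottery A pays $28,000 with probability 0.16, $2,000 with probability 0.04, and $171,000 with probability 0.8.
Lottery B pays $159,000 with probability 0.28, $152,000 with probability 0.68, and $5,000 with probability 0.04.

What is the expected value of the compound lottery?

$146,400

EV(A) = 0.16 × 28000 + 0.04 × 2000 + 0.8 × 171000 = 4480 + 80 + 136800 = 141360
EV(B) = 0.28 × 159000 + 0.68 × 152000 + 0.04 × 5000 = 44520 + 103360 + 200 = 148080
Overall = 0.25 × 141360 + 0.75 × 148080 = 35340 + 111060 = 146400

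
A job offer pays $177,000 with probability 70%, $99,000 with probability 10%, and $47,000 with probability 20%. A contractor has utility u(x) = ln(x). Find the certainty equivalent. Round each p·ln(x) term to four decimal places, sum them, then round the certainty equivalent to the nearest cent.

$128,104.29

E[u] = 0.7·ln(177000) + 0.1·ln(99000) + 0.2·ln(47000) = 8.4587 + 1.1503 + 2.1516 = 11.7606
CE = e^11.7606 ≈ 128104.29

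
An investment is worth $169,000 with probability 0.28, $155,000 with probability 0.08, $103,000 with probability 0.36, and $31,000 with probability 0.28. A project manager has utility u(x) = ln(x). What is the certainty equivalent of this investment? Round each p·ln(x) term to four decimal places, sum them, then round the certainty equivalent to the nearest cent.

$87,343.16

E[u] = 0.28·ln(169000) + 0.08·ln(155000) + 0.36·ln(103000) + 0.28·ln(31000) = 3.3705 + 0.9561 + 4.1553 + 2.8957 = 11.3776
CE = e^11.3776 ≈ 87343.16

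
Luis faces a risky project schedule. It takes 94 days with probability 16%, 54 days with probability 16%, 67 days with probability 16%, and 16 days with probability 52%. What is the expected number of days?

42.72 days

EV = 0.16 × 94 + 0.16 × 54 + 0.16 × 67 + 0.52 × 16 = 15.04 + 8.64 + 10.72 + 8.32 = 42.72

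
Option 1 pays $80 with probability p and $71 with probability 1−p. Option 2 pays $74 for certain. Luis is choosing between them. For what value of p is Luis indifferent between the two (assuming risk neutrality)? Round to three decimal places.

p = 0.333

p·80 + (1−p)·71 = 74
9p + 71 = 74
p = (74 − 71) / 9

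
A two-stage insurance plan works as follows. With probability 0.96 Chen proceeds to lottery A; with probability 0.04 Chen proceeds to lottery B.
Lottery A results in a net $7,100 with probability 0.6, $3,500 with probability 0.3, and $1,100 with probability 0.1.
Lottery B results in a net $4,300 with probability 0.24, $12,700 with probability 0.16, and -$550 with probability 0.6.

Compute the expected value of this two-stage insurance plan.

$5,312.56

EV(A) = 0.6 × 7100 + 0.3 × 3500 + 0.1 × 1100 = 4260 + 1050 + 110 = 5420
EV(B) = 0.24 × 4300 + 0.16 × 12700 + 0.6 × (-550) = 1032 + 2032 − 330 = 2734
Overall = 0.96 × 5420 + 0.04 × 2734 = 5203.2 + 109.36 = 5312.56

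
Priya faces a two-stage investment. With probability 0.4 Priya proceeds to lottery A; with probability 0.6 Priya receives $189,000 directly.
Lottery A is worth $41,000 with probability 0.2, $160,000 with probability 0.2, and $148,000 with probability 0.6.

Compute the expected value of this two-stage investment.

EV(A) = 0.2 × 41000 + 0.2 × 160000 + 0.6 × 148000 = 8200 + 32000 + 88800 = 129000
Branch B: 189000 (certain)
Overall = 0.4 × 129000 + 0.6 × 189000 = 51600 + 113400 = 165000

$165,000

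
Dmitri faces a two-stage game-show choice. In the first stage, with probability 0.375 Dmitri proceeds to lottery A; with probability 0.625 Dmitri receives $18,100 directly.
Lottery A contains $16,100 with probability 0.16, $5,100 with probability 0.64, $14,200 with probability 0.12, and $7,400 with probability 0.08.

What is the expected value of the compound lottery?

$14,363.50

EV(A) = 0.16 × 16100 + 0.64 × 5100 + 0.12 × 14200 + 0.08 × 7400 = 2576 + 3264 + 1704 + 592 = 8136
Branch B: 18100 (certain)
Overall = 0.375 × 8136 + 0.625 × 18100 = 3051 + 11312.5 = 14363.5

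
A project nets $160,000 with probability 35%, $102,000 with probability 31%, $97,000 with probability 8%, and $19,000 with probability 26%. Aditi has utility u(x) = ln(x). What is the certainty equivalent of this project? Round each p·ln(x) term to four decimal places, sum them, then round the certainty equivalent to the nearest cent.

$76,826.12

E[u] = 0.35·ln(160000) + 0.31·ln(102000) + 0.08·ln(97000) + 0.26·ln(19000) = 4.1940 + 3.5751 + 0.9186 + 2.5616 = 11.2493
CE = e^11.2493 ≈ 76826.12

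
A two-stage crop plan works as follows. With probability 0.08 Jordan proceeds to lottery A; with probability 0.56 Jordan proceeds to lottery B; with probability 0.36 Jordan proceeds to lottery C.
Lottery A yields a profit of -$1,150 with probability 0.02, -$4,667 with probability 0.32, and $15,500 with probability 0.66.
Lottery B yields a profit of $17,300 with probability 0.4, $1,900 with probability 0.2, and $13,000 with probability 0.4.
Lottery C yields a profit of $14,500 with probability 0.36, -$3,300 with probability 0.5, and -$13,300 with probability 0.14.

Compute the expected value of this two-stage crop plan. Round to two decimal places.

$8,311.96

EV(A) = 0.02 × (-1150) + 0.32 × (-4667) + 0.66 × 15500 = -23 − 1493.44 + 10230 = 8713.56
EV(B) = 0.4 × 17300 + 0.2 × 1900 + 0.4 × 13000 = 6920 + 380 + 5200 = 12500
EV(C) = 0.36 × 14500 + 0.5 × (-3300) + 0.14 × (-13300) = 5220 − 1650 − 1862 = 1708
Overall = 0.08 × 8713.56 + 0.56 × 12500 + 0.36 × 1708 = 697.0848 + 7000 + 614.88 = 8311.9648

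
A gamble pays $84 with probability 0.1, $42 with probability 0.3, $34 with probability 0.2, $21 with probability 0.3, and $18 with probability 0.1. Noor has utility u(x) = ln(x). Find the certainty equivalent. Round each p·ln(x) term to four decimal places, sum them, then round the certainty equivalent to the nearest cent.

E[u] = 0.1·ln(84) + 0.3·ln(42) + 0.2·ln(34) + 0.3·ln(21) + 0.1·ln(18) = 0.4431 + 1.1213 + 0.7053 + 0.9134 + 0.2890 = 3.4721
CE = e^3.4721 ≈ 32.20

$32.20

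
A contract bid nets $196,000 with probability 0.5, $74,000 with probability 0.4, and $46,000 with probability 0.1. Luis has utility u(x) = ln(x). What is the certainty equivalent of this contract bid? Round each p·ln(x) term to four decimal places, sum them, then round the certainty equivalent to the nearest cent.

E[u] = 0.5·ln(196000) + 0.4·ln(74000) + 0.1·ln(46000) = 6.0929 + 4.4847 + 1.0736 = 11.6512
CE = e^11.6512 ≈ 114829.08

$114,829.08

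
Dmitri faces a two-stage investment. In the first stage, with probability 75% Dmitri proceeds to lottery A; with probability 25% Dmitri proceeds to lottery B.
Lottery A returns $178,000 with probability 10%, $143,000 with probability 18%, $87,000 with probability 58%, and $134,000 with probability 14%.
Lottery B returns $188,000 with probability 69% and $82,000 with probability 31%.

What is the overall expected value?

EV(A) = 0.1 × 178000 + 0.18 × 143000 + 0.58 × 87000 + 0.14 × 134000 = 17800 + 25740 + 50460 + 18760 = 112760
EV(B) = 0.69 × 188000 + 0.31 × 82000 = 129720 + 25420 = 155140
Overall = 0.75 × 112760 + 0.25 × 155140 = 84570 + 38785 = 123355

$123,355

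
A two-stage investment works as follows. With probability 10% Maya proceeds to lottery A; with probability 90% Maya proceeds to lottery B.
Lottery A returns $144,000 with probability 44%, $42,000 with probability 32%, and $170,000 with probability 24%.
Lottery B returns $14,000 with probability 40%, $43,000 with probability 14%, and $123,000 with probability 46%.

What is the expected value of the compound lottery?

EV(A) = 0.44 × 144000 + 0.32 × 42000 + 0.24 × 170000 = 63360 + 13440 + 40800 = 117600
EV(B) = 0.4 × 14000 + 0.14 × 43000 + 0.46 × 123000 = 5600 + 6020 + 56580 = 68200
Overall = 0.1 × 117600 + 0.9 × 68200 = 11760 + 61380 = 73140

$73,140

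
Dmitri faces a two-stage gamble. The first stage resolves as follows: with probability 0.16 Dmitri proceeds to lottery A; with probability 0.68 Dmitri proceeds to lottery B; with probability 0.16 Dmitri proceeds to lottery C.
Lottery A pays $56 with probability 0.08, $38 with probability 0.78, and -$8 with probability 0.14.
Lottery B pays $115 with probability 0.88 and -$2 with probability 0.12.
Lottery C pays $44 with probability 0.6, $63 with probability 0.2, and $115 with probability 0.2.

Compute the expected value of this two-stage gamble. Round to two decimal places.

EV(A) = 0.08 × 56 + 0.78 × 38 + 0.14 × (-8) = 4.48 + 29.64 − 1.12 = 33
EV(B) = 0.88 × 115 + 0.12 × (-2) = 101.2 − 0.24 = 100.96
EV(C) = 0.6 × 44 + 0.2 × 63 + 0.2 × 115 = 26.4 + 12.6 + 23 = 62
Overall = 0.16 × 33 + 0.68 × 100.96 + 0.16 × 62 = 5.28 + 68.6528 + 9.92 = 83.8528

$83.85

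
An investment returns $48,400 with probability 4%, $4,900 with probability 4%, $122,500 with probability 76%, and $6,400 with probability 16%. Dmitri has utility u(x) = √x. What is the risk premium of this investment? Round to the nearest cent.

E[u] = 0.04·√48400 + 0.04·√4900 + 0.76·√122500 + 0.16·√6400 = 0.04·220 + 0.04·70 + 0.76·350 + 0.16·80 = 290.4
CE = (290.4)² = 84332.16
Risk premium = EV − CE = 96256 − 84332.16 = 11923.84

$11,923.84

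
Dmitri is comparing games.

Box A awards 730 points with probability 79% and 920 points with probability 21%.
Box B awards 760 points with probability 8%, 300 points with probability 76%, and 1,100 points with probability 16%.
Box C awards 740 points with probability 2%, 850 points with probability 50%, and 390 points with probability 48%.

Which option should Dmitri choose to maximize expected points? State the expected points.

Box A (769.9 points)

Box A = 0.79 × 730 + 0.21 × 920 = 576.7 + 193.2 = 769.9
Box B = 0.08 × 760 + 0.76 × 300 + 0.16 × 1100 = 60.8 + 228 + 176 = 464.8
Box C = 0.02 × 740 + 0.5 × 850 + 0.48 × 390 = 14.8 + 425 + 187.2 = 627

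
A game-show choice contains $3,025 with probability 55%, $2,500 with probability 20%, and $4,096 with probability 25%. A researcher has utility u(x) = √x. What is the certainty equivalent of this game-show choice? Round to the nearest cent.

E[u] = 0.55·√3025 + 0.2·√2500 + 0.25·√4096 = 0.55·55 + 0.2·50 + 0.25·64 = 56.25
CE = (56.25)² = 3164.0625

$3,164.06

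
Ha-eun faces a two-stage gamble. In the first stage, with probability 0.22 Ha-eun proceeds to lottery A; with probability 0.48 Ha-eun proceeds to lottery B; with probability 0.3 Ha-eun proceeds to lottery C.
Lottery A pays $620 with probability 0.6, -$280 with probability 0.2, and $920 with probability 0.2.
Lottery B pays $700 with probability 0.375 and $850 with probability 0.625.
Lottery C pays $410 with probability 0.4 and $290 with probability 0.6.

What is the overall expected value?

$592.40

EV(A) = 0.6 × 620 + 0.2 × (-280) + 0.2 × 920 = 372 − 56 + 184 = 500
EV(B) = 0.375 × 700 + 0.625 × 850 = 262.5 + 531.25 = 793.75
EV(C) = 0.4 × 410 + 0.6 × 290 = 164 + 174 = 338
Overall = 0.22 × 500 + 0.48 × 793.75 + 0.3 × 338 = 110 + 381 + 101.4 = 592.4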